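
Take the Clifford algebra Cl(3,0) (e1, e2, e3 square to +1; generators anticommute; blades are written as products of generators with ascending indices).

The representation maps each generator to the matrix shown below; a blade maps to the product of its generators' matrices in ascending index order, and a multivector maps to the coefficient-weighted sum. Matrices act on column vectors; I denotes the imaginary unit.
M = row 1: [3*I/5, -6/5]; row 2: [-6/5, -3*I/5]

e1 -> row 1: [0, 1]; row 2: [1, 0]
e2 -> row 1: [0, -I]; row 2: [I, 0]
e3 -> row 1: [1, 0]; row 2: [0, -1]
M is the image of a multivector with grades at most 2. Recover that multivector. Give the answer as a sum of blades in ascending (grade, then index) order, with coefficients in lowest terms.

Method: 1, rho(e1), rho(e2), rho(e3) form a trace-orthogonal basis of the 2x2 complex matrices (tr(X Y) = 2 if X = Y, else 0), so M = m0*1 + m1*rho(e1) + m2*rho(e2) + m3*rho(e3) with m0 = tr(M)/2 = 0, m1 = tr(M rho(e1))/2 = -6/5, m2 = tr(M rho(e2))/2 = 0, m3 = tr(M rho(e3))/2 = 3*I/5.
Multiplying table entries, the bivector images are rho(e1 e2) = I*rho(e3), rho(e1 e3) = -I*rho(e2), rho(e2 e3) = I*rho(e1); with real blade coefficients the real parts of m0..m3 are the coefficients of 1, e1, e2, e3 and the imaginary parts give the bivectors (e2 e3: Im m1, e1 e3: -Im m2, e1 e2: Im m3).
Answer: -6/5*e1 + 3/5*e1 e2


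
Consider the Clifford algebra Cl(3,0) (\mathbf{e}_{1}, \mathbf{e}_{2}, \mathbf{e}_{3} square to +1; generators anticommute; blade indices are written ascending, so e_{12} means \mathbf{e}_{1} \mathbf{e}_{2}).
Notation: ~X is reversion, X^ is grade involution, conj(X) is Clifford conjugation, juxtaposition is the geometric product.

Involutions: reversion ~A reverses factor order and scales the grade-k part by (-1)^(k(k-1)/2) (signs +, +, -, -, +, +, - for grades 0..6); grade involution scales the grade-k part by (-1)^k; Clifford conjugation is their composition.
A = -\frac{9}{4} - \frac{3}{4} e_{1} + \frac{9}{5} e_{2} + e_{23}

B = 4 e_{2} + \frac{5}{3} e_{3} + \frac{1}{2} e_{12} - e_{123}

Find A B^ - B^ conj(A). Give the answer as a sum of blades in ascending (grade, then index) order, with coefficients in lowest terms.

first term: -\frac{36}{5} - \frac{19}{10} e_{1} + \frac{167}{24} e_{2} + \frac{31}{4} e_{3} + \frac{15}{8} e_{12} - \frac{21}{20} e_{13} - \frac{15}{4} e_{23} - \frac{9}{4} e_{123}
second term: \frac{36}{5} + \frac{1}{10} e_{1} + \frac{167}{24} e_{2} + \frac{31}{4} e_{3} + \frac{15}{8} e_{12} + \frac{51}{20} e_{13} - \frac{9}{4} e_{23} - \frac{9}{4} e_{123}
Answer: -\frac{72}{5} - 2 e_{1} - \frac{18}{5} e_{13} - \frac{3}{2} e_{23}


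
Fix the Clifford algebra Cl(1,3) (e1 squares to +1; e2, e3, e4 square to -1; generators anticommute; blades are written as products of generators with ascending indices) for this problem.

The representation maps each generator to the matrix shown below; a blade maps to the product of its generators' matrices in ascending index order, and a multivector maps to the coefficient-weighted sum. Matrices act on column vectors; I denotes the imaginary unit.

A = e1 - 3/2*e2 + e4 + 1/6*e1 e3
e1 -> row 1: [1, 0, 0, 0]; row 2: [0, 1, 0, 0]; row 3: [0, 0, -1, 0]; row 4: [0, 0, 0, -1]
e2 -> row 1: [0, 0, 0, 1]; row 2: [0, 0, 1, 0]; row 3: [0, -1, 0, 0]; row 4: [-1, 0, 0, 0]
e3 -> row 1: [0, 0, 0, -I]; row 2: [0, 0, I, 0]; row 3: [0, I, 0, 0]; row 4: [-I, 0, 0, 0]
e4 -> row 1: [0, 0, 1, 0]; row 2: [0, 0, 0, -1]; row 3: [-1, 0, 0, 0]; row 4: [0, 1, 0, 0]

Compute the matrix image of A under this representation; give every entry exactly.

Bivector images (products of the table entries): rho(e1 e3) = rho(e1)rho(e3) = row 1: [0, 0, 0, -I]; row 2: [0, 0, I, 0]; row 3: [0, -I, 0, 0]; row 4: [I, 0, 0, 0].
M = (1)*rho(e1) + (-3/2)*rho(e2) + (1)*rho(e4) + (1/6)*rho(e1 e3), summed entrywise:
Answer: row 1: [1, 0, 1, -3/2 - I/6]; row 2: [0, 1, -3/2 + I/6, -1]; row 3: [-1, 3/2 - I/6, -1, 0]; row 4: [3/2 + I/6, 1, 0, -1]


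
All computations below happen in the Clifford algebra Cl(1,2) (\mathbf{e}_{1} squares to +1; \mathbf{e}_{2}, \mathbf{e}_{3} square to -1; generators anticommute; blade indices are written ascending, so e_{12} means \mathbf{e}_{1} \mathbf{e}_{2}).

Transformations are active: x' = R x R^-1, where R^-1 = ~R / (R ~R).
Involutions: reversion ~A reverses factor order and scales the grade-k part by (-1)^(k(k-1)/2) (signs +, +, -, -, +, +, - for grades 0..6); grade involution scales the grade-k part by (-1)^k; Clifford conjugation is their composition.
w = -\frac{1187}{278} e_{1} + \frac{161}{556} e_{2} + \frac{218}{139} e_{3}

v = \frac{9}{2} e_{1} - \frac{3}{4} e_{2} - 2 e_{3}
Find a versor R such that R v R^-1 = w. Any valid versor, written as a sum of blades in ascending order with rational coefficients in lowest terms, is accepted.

The midline construction: v and w both square to \frac{251}{16}, so reflecting in their sum \frac{32}{139} e_{1} - \frac{64}{139} e_{2} - \frac{60}{139} e_{3} exchanges them.
Answer: \frac{32}{139} e_{1} - \frac{64}{139} e_{2} - \frac{60}{139} e_{3}


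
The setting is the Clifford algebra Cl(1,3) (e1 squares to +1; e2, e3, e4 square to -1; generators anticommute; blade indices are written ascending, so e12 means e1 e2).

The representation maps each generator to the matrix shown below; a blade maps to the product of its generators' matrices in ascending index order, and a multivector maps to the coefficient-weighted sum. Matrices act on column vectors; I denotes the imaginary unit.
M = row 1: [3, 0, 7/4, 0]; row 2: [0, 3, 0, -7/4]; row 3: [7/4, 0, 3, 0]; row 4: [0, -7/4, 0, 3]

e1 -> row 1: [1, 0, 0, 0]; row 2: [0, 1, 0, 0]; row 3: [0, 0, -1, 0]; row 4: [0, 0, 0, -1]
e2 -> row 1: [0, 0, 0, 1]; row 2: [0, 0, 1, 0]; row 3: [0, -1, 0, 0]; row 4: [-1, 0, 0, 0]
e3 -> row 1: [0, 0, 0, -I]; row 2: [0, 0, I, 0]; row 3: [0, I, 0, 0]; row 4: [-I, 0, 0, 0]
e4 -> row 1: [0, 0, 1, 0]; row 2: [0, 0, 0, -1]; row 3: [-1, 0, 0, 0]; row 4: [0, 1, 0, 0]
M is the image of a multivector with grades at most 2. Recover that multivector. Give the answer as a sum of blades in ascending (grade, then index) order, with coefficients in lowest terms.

Method: the blade images are trace-orthogonal — tr(rho(e_A) rho(e_B)^-1) = 4 if A = B and 0 otherwise — and rho(e_A)^-1 = (e_A)^2 * rho(e_A) with (e_A)^2 = +1 or -1, so the coefficient of e_A in the preimage is (e_A)^2 * tr(M rho(e_A))/4.
Nonzero projections over blades of grade <= 2: 1: (1)^2 = +1, tr(M 1) = 12, coefficient 3; e14: (e14)^2 = +1, tr(M rho(e14)) = 7, coefficient 7/4. Every other blade of grade <= 2 projects to 0.
Answer: 3 + 7/4*e14


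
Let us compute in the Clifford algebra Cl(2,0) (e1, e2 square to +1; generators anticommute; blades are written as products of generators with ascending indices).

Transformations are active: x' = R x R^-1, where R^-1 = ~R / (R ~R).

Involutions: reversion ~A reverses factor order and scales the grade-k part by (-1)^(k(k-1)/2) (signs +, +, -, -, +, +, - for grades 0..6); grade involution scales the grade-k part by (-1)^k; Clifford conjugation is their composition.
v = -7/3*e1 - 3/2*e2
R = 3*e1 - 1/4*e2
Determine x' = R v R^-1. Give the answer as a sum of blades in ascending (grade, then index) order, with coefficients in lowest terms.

~R = 3*e1 - 1/4*e2, and R ~R = 145/16, so R^-1 = ~R / (145/16).
R v = -53/8 - 61/12*e1 e2
Answer: -893/435*e1 + 541/290*e2


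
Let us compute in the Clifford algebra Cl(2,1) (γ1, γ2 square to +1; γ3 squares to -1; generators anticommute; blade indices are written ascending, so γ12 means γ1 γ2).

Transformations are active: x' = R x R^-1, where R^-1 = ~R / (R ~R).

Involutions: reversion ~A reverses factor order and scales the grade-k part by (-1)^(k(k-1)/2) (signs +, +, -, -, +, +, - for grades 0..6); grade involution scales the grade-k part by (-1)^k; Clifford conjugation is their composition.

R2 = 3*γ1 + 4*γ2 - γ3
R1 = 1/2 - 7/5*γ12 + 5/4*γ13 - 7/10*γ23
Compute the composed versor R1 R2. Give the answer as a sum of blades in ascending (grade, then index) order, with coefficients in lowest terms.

Distribute over the terms of R2 (each basis-blade product reordered to ascending indices, repeated generators contracted through their squares):
R1 (3*γ1) = 3/2*γ1 + 21/5*γ2 - 15/4*γ3 - 21/10*γ123
R1 (4*γ2) = -28/5*γ1 + 2*γ2 + 14/5*γ3 - 5*γ123
R1 (-γ3) = 5/4*γ1 - 7/10*γ2 - 1/2*γ3 + 7/5*γ123
Summing the partial products and collecting blades:
Answer: -57/20*γ1 + 11/2*γ2 - 29/20*γ3 - 57/10*γ123


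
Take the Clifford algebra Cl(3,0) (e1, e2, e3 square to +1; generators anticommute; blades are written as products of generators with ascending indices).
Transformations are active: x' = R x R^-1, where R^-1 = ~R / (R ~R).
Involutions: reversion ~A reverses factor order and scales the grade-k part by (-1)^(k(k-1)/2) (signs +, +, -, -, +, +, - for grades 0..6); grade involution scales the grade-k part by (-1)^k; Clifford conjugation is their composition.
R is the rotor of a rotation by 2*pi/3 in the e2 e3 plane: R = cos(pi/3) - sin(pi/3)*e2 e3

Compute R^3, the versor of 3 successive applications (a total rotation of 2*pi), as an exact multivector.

Because a rotor carries half the rotation angle, composing 3 copies of this e2 e3-plane rotor multiplies the phase: 3*(pi/3) = pi, hence R^3 = cos(pi) - sin(pi)*e2 e3.
cos(pi) = -1 and sin(pi) = 0, so R^3 = -1. The total rotation 2*pi is 1 full turn, so every vector returns to itself, yet the rotor is -1, on the OTHER sheet of the double cover (an odd number of 2*pi turns).
Answer: -1


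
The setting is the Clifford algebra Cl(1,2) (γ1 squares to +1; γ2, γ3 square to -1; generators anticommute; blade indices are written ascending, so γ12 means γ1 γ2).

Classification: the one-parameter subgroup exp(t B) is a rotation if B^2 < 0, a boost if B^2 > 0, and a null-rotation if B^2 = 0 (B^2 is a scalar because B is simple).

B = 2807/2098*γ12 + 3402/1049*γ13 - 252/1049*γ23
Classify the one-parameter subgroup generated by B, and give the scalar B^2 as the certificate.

B^2 term by term: the squares give (2807/2098)^2*(γ12)^2 + (3402/1049)^2*(γ13)^2 + (-252/1049)^2*(γ23)^2 = 7879249/4401604*(+1) + 11573604/1100401*(+1) + 63504/1100401*(-1) = 49/4 (each basis 2-blade squares to minus the product of its generators' squares); cross terms between blades sharing an index anticommute and cancel. So B^2 = 49/4.
Answer: boost, certificate B^2 = 49/4. Note: conjugating B changes its blade decomposition but never the scalar B^2 = 49/4, whose sign settles the classification.


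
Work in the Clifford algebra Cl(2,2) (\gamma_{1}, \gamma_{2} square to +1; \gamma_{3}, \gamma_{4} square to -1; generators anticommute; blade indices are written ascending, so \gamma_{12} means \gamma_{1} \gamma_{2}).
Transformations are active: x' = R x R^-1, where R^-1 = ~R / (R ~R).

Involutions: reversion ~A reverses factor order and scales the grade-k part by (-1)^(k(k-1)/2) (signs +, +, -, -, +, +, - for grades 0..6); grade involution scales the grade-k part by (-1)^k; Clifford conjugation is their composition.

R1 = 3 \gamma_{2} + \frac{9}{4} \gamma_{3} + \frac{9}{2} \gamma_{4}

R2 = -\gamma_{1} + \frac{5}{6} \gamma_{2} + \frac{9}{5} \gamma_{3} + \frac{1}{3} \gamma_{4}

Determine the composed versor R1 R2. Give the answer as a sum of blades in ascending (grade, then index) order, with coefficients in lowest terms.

Distribute over the terms of R1 (each basis-blade product reordered to ascending indices, repeated generators contracted through their squares):
(3 \gamma_{2}) R2 = \frac{5}{2} + 3 \gamma_{12} + \frac{27}{5} \gamma_{23} + \gamma_{24}
(\frac{9}{4} \gamma_{3}) R2 = -\frac{81}{20} + \frac{9}{4} \gamma_{13} - \frac{15}{8} \gamma_{23} + \frac{3}{4} \gamma_{34}
(\frac{9}{2} \gamma_{4}) R2 = -\frac{3}{2} + \frac{9}{2} \gamma_{14} - \frac{15}{4} \gamma_{24} - \frac{81}{10} \gamma_{34}
Summing the partial products and collecting blades:
Answer: -\frac{61}{20} + 3 \gamma_{12} + \frac{9}{4} \gamma_{13} + \frac{9}{2} \gamma_{14} + \frac{141}{40} \gamma_{23} - \frac{11}{4} \gamma_{24} - \frac{147}{20} \gamma_{34}


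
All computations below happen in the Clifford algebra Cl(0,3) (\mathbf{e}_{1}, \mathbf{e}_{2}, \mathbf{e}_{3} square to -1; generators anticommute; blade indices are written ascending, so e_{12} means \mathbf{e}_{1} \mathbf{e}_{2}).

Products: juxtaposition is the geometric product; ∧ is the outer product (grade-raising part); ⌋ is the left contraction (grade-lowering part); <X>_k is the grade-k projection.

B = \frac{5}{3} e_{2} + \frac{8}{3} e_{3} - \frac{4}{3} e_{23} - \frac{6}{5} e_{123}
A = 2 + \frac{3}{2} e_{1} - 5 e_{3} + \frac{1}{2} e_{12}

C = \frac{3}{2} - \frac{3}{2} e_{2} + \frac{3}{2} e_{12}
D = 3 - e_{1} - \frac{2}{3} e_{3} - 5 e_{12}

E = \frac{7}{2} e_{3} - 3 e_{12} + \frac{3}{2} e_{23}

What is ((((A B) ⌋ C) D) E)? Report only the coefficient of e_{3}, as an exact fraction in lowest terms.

step 1: \frac{40}{3} - \frac{5}{6} e_{1} + 10 e_{2} + \frac{89}{15} e_{3} - \frac{7}{2} e_{12} + \frac{14}{3} e_{13} + \frac{112}{15} e_{23} - \frac{46}{15} e_{123}
step 2: \frac{161}{4} + 15 e_{1} - \frac{75}{4} e_{2} + 20 e_{12}
step 3: \frac{943}{4} + \frac{197}{2} e_{1} - \frac{5}{4} e_{2} - \frac{161}{6} e_{3} - 160 e_{12} - 10 e_{13} + \frac{25}{2} e_{23} - \frac{40}{3} e_{123}
step 4: -\frac{2429}{6} + \frac{235}{4} e_{1} + \frac{423}{2} e_{2} + 787 e_{3} - \frac{8107}{12} e_{12} + \frac{2189}{4} e_{13} + \frac{1277}{4} e_{23} - \frac{1327}{4} e_{123}
Answer: 787


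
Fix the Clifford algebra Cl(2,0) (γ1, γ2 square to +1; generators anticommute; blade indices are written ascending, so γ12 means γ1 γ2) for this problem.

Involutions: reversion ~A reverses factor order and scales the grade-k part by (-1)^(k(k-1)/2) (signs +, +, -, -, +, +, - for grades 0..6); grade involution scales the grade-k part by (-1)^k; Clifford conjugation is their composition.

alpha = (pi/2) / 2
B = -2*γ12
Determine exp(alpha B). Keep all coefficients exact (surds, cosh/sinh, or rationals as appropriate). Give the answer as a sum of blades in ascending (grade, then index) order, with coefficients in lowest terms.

B^2 = (-2)^2*(γ12)^2 = 4*(-1) = -4 (a basis 2-blade squares to minus the product of its generators' squares).
B^2 = -4 — a negative square means the series sums to a rotation: l = 2, alpha*l = pi/2, so exp(alpha B) = cos(pi/2) + (sin(pi/2)/2)*B = 0 + (1/2)*B.
Answer: -γ12


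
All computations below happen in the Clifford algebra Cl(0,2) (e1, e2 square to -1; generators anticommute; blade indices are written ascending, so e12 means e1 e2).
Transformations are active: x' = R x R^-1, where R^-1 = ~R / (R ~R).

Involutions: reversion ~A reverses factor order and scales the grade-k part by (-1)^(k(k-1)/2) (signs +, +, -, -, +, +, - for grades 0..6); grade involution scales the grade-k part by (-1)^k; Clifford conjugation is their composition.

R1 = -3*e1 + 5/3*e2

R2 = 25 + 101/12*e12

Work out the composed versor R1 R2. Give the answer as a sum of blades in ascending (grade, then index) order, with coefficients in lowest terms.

Distribute over the terms of R1 (each basis-blade product reordered to ascending indices, repeated generators contracted through their squares):
(-3*e1) R2 = -75*e1 + 101/4*e2
(5/3*e2) R2 = 505/36*e1 + 125/3*e2
Summing the partial products and collecting blades:
Answer: -2195/36*e1 + 803/12*e2


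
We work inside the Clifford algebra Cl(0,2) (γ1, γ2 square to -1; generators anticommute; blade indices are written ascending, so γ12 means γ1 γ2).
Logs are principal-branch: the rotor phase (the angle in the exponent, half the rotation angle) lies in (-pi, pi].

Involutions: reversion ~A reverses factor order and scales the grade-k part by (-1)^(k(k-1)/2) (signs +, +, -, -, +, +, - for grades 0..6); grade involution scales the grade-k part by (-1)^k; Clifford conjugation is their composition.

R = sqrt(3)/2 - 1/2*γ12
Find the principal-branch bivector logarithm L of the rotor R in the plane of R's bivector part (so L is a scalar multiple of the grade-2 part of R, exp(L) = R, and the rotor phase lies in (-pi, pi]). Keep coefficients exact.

The scalar part of R is sqrt(3)/2, which pins the rotor phase on the principal branch; dividing the bivector part by the sine of that phase recovers the unit plane, and L is the phase times that plane.
Concretely: cos(phase) = sqrt(3)/2 gives phase = ±pi/6, and since phase/sin(phase) is even the sign is immaterial: L = (phase/sin(phase)) * <R>_2 = (pi/3) * <R>_2.
Answer: -pi/6*γ12


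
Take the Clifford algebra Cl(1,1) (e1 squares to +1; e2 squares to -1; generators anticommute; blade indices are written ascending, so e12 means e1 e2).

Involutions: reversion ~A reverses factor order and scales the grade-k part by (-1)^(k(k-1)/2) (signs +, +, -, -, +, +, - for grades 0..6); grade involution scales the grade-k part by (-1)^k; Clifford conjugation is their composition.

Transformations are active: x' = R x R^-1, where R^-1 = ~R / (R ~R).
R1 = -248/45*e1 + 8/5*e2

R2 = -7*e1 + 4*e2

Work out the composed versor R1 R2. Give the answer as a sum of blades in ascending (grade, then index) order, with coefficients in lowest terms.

Distribute over the terms of R1 (each basis-blade product reordered to ascending indices, repeated generators contracted through their squares):
(-248/45*e1) R2 = 1736/45 - 992/45*e12
(8/5*e2) R2 = -32/5 + 56/5*e12
Summing the partial products and collecting blades:
Answer: 1448/45 - 488/45*e12


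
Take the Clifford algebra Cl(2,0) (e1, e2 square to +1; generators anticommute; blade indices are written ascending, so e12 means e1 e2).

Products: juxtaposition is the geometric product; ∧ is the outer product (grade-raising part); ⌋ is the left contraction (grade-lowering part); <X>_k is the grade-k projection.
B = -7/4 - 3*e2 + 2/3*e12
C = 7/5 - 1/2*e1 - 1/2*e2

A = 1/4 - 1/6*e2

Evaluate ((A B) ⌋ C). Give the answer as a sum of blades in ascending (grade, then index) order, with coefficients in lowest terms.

step 1: 1/16 + 1/9*e1 - 11/24*e2 + 1/6*e12
step 2: 47/180 - 1/32*e1 - 1/32*e2
Answer: 47/180 - 1/32*e1 - 1/32*e2


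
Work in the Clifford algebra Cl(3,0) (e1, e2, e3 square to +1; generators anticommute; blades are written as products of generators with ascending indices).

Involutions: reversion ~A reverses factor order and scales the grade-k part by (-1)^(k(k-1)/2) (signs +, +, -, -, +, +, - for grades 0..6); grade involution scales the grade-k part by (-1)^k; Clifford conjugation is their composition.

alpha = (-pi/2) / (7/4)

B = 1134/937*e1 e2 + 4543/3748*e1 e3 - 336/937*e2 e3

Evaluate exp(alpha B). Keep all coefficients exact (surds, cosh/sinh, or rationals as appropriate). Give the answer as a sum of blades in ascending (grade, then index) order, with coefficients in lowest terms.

B^2 term by term: the squares give (1134/937)^2*(e1 e2)^2 + (4543/3748)^2*(e1 e3)^2 + (-336/937)^2*(e2 e3)^2 = 1285956/877969*(-1) + 20638849/14047504*(-1) + 112896/877969*(-1) = -49/16 (each basis 2-blade squares to minus the product of its generators' squares); cross terms between blades sharing an index anticommute and cancel. So B^2 = -49/16.
B^2 = -49/16 — since the square is negative, the closed form is circular: l = 7/4, alpha*l = -pi/2, so exp(alpha B) = cos(-pi/2) + (sin(-pi/2)/(7/4))*B = 0 + (-4/7)*B.
Answer: -648/937*e1 e2 - 649/937*e1 e3 + 192/937*e2 e3


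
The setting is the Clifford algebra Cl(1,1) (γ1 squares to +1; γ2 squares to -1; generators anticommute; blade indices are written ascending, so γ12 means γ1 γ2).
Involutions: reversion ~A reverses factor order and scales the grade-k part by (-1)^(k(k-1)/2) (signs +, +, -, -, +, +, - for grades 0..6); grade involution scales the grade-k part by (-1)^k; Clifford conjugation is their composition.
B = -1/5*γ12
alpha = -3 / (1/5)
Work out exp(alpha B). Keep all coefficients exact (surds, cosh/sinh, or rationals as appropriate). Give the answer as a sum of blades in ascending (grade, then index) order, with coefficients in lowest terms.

B^2 = (-1/5)^2*(γ12)^2 = 1/25*(+1) = 1/25 (a basis 2-blade squares to minus the product of its generators' squares).
B^2 = 1/25 — the positive square puts this in the hyperbolic regime; l = 1/5, alpha*l = -3, so exp(alpha B) = cosh(-3) + (sinh(-3)/(1/5))*B = cosh(3) + (-5*sinh(3))*B.
Answer: cosh(3) + sinh(3)*γ12


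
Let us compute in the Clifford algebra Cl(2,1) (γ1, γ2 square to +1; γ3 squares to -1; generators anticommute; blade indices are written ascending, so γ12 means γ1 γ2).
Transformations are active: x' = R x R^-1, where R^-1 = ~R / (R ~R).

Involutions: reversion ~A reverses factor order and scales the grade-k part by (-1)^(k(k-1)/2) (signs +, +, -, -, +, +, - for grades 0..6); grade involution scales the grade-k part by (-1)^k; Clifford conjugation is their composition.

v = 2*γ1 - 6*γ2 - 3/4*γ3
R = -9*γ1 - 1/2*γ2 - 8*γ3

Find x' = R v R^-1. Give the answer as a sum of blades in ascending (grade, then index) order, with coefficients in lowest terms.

~R = -9*γ1 - 1/2*γ2 - 8*γ3, and R ~R = 69/4, so R^-1 = ~R / (69/4).
R v = -21 + 55*γ12 + 91/4*γ13 - 381/8*γ23
Answer: 458/23*γ1 + 166/23*γ2 + 1861/92*γ3


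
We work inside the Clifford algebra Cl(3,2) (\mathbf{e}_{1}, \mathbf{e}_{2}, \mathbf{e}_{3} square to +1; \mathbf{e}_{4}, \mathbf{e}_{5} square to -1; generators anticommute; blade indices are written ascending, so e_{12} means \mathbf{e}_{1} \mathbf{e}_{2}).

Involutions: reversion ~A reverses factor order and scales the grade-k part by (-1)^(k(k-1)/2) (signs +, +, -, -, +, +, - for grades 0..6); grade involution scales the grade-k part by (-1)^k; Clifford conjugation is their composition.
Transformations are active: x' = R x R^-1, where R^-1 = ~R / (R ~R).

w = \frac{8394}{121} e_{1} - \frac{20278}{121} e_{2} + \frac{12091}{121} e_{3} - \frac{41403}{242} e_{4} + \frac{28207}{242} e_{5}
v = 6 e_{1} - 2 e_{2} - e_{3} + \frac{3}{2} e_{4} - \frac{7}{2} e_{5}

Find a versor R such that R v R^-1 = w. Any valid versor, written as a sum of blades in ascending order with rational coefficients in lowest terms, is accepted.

Take R = v + w = \frac{9120}{121} e_{1} - \frac{20520}{121} e_{2} + \frac{11970}{121} e_{3} - \frac{20520}{121} e_{4} + \frac{13680}{121} e_{5}. Because q(v) = q(w) = \frac{53}{2}, conjugation by R sends v exactly to w.
Answer: \frac{9120}{121} e_{1} - \frac{20520}{121} e_{2} + \frac{11970}{121} e_{3} - \frac{20520}{121} e_{4} + \frac{13680}{121} e_{5}


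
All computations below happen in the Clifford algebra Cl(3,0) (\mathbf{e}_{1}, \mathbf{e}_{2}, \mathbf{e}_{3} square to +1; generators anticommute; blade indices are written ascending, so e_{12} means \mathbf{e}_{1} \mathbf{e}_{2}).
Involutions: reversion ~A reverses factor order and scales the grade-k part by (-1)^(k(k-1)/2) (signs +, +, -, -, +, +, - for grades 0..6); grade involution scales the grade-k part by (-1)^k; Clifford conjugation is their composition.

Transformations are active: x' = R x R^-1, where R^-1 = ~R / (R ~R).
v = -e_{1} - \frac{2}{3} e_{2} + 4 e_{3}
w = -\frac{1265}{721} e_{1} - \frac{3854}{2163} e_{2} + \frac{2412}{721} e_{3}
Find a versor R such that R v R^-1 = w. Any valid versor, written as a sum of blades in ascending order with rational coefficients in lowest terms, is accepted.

Construction: equal norms (both \frac{157}{9}) license R = v + w = -\frac{1986}{721} e_{1} - \frac{5296}{2163} e_{2} + \frac{5296}{721} e_{3} — nothing changes along that direction, while (v - w)/2 changes sign, so v maps onto w.
Answer: -\frac{1986}{721} e_{1} - \frac{5296}{2163} e_{2} + \frac{5296}{721} e_{3}


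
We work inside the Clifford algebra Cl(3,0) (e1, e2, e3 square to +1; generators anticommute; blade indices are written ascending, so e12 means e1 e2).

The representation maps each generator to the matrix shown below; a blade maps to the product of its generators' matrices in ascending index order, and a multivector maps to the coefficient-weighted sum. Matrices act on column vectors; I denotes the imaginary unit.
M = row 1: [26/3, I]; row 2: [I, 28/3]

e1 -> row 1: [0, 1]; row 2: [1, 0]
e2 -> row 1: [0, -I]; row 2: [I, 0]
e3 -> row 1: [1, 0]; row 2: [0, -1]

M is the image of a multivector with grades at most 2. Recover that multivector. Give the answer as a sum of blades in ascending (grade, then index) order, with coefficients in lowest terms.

Method: 1, rho(e1), rho(e2), rho(e3) form a trace-orthogonal basis of the 2x2 complex matrices (tr(X Y) = 2 if X = Y, else 0), so M = m0*1 + m1*rho(e1) + m2*rho(e2) + m3*rho(e3) with m0 = tr(M)/2 = 9, m1 = tr(M rho(e1))/2 = I, m2 = tr(M rho(e2))/2 = 0, m3 = tr(M rho(e3))/2 = -1/3.
Multiplying table entries, the bivector images are rho(e12) = I*rho(e3), rho(e13) = -I*rho(e2), rho(e23) = I*rho(e1); with real blade coefficients the real parts of m0..m3 are the coefficients of 1, e1, e2, e3 and the imaginary parts give the bivectors (e23: Im m1, e13: -Im m2, e12: Im m3).
Answer: 9 - 1/3*e3 + e23


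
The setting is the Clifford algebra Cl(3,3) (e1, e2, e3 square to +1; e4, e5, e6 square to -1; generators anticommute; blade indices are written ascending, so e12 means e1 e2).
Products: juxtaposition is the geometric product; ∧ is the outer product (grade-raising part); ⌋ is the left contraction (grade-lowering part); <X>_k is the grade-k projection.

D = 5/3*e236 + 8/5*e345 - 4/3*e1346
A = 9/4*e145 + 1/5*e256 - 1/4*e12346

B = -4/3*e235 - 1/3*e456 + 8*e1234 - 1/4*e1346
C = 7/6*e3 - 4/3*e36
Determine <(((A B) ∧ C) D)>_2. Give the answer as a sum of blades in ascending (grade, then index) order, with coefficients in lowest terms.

step 1: -1/16*e2 + 2*e6 + 3/4*e16 + 1/15*e24 - 4/15*e36 + 18*e235 - 9/16*e356 + 3*e1234 + 1/12*e1235 + 1/3*e1456 - 1/20*e12345 - 8/5*e13456
step 2: -7/96*e23 - 7/3*e36 - 7/8*e136 - 7/90*e234 + 1/12*e236 + 4/45*e2346 - 7/18*e13456
step 3: 5/36 - 35/9*e2 - 55/54*e4 - 14/27*e5 + 35/288*e6 - 1447/1080*e12 - 28/9*e14 - 28/45*e16 - 28/225*e25 + 7/54*e46 - 1/9*e124 - 14/135*e126 - 7/60*e245 - 32/225*e256 + 56/15*e456 - 35/54*e1245 + 7/72*e1246 + 7/5*e1456 - 2/15*e2456
step 4: -1447/1080*e12 - 28/9*e14 - 28/45*e16 - 28/225*e25 + 7/54*e46
Answer: -1447/1080*e12 - 28/9*e14 - 28/45*e16 - 28/225*e25 + 7/54*e46


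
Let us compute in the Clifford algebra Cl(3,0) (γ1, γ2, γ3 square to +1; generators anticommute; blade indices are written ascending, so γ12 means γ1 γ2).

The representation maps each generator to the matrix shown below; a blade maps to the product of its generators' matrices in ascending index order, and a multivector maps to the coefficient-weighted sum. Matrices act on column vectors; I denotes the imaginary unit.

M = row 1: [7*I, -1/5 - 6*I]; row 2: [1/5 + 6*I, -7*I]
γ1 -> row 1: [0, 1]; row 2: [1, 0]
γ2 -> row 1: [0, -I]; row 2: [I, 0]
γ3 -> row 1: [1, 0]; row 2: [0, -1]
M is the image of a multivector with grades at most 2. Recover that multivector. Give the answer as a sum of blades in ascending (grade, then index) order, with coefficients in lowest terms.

Method: 1, rho(γ1), rho(γ2), rho(γ3) form a trace-orthogonal basis of the 2x2 complex matrices (tr(X Y) = 2 if X = Y, else 0), so M = m0*1 + m1*rho(γ1) + m2*rho(γ2) + m3*rho(γ3) with m0 = tr(M)/2 = 0, m1 = tr(M rho(γ1))/2 = 0, m2 = tr(M rho(γ2))/2 = 6 - I/5, m3 = tr(M rho(γ3))/2 = 7*I.
Multiplying table entries, the bivector images are rho(γ12) = I*rho(γ3), rho(γ13) = -I*rho(γ2), rho(γ23) = I*rho(γ1); with real blade coefficients the real parts of m0..m3 are the coefficients of 1, γ1, γ2, γ3 and the imaginary parts give the bivectors (γ23: Im m1, γ13: -Im m2, γ12: Im m3).
Answer: 6*γ2 + 7*γ12 + 1/5*γ13


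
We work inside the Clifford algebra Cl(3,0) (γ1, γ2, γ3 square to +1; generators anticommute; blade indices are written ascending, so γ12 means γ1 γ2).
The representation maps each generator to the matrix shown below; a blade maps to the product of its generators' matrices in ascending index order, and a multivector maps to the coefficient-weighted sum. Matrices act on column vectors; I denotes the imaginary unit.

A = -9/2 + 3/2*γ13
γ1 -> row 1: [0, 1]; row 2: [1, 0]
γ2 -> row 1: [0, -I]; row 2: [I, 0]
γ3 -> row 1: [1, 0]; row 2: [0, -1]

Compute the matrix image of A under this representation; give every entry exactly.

Bivector images (products of the table entries): rho(γ13) = rho(γ1)rho(γ3) = row 1: [0, -1]; row 2: [1, 0].
M = (-9/2)*1 + (3/2)*rho(γ13), summed entrywise (1 is the identity matrix):
Answer: row 1: [-9/2, -3/2]; row 2: [3/2, -9/2]


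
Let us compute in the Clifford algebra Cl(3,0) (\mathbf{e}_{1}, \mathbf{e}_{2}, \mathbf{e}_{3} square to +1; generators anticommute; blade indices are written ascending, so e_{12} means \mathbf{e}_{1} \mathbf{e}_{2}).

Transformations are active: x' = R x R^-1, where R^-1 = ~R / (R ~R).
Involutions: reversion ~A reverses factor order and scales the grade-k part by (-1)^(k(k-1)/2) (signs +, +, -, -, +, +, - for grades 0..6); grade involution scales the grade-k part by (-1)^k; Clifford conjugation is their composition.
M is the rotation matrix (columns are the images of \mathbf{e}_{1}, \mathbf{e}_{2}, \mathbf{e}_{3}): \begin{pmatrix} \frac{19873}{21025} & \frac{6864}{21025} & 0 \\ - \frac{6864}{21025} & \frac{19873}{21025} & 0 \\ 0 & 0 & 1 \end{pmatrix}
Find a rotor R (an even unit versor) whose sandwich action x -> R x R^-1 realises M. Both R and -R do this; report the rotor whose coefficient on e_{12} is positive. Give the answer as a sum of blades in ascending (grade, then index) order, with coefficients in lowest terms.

Method: write R = a + b12*e_{12} + b13*e_{13} + b23*e_{23} with a^2 + b12^2 + b13^2 + b23^2 = 1 (so R^-1 = ~R). Expanding the columns R e_j ~R gives tr M = 4a^2 - 1 and, from the antisymmetric part, M21 - M12 = -4a*b12, M13 - M31 = 4a*b13, M32 - M23 = -4a*b23.
Here tr M = \frac{60771}{21025}, so a^2 = (1 + tr M)/4 = \frac{20449}{21025} and a = ±\frac{143}{145}. Taking a = \frac{143}{145}: M21 - M12 = -\frac{13728}{21025}, M13 - M31 = 0, M32 - M23 = 0, giving b12 = \frac{24}{145}, b13 = 0, b23 = 0, i.e. R = \frac{143}{145} + \frac{24}{145} e_{12}.
Its e_{12} coefficient is already positive.
Answer: \frac{143}{145} + \frac{24}{145} e_{12}. Note: both R and -R realise this M (trace \frac{60771}{21025}); the covering map identifies them, and the e_{12}-coefficient sign is the tie-breaker.


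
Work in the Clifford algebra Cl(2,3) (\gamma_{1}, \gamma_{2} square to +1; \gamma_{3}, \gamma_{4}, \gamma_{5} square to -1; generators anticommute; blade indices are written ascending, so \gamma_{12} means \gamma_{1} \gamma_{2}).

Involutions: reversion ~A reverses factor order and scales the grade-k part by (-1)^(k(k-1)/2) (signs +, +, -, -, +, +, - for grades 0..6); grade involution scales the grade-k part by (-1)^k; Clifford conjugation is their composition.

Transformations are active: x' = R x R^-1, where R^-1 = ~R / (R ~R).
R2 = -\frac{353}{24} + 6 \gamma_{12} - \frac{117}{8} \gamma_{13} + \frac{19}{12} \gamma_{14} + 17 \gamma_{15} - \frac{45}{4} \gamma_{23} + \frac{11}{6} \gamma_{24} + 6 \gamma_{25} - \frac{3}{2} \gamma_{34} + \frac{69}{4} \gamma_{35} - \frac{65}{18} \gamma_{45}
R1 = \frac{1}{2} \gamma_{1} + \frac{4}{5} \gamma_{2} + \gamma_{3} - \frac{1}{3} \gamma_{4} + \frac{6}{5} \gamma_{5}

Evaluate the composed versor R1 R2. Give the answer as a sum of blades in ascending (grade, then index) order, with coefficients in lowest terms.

Distribute over the terms of R1 (each basis-blade product reordered to ascending indices, repeated generators contracted through their squares):
(\frac{1}{2} \gamma_{1}) R2 = -\frac{353}{48} \gamma_{1} + 3 \gamma_{2} - \frac{117}{16} \gamma_{3} + \frac{19}{24} \gamma_{4} + \frac{17}{2} \gamma_{5} - \frac{45}{8} \gamma_{123} + \frac{11}{12} \gamma_{124} + 3 \gamma_{125} - \frac{3}{4} \gamma_{134} + \frac{69}{8} \gamma_{135} - \frac{65}{36} \gamma_{145}
(\frac{4}{5} \gamma_{2}) R2 = -\frac{24}{5} \gamma_{1} - \frac{353}{30} \gamma_{2} - 9 \gamma_{3} + \frac{22}{15} \gamma_{4} + \frac{24}{5} \gamma_{5} + \frac{117}{10} \gamma_{123} - \frac{19}{15} \gamma_{124} - \frac{68}{5} \gamma_{125} - \frac{6}{5} \gamma_{234} + \frac{69}{5} \gamma_{235} - \frac{26}{9} \gamma_{245}
(\gamma_{3}) R2 = -\frac{117}{8} \gamma_{1} - \frac{45}{4} \gamma_{2} - \frac{353}{24} \gamma_{3} + \frac{3}{2} \gamma_{4} - \frac{69}{4} \gamma_{5} + 6 \gamma_{123} - \frac{19}{12} \gamma_{134} - 17 \gamma_{135} - \frac{11}{6} \gamma_{234} - 6 \gamma_{235} - \frac{65}{18} \gamma_{345}
(-\frac{1}{3} \gamma_{4}) R2 = -\frac{19}{36} \gamma_{1} - \frac{11}{18} \gamma_{2} + \frac{1}{2} \gamma_{3} + \frac{353}{72} \gamma_{4} - \frac{65}{54} \gamma_{5} - 2 \gamma_{124} + \frac{39}{8} \gamma_{134} + \frac{17}{3} \gamma_{145} + \frac{15}{4} \gamma_{234} + 2 \gamma_{245} + \frac{23}{4} \gamma_{345}
(\frac{6}{5} \gamma_{5}) R2 = \frac{102}{5} \gamma_{1} + \frac{36}{5} \gamma_{2} + \frac{207}{10} \gamma_{3} - \frac{13}{3} \gamma_{4} - \frac{353}{20} \gamma_{5} + \frac{36}{5} \gamma_{125} - \frac{351}{20} \gamma_{135} + \frac{19}{10} \gamma_{145} - \frac{27}{2} \gamma_{235} + \frac{11}{5} \gamma_{245} - \frac{9}{5} \gamma_{345}
Summing the partial products and collecting blades:
Answer: -\frac{4973}{720} \gamma_{1} - \frac{2417}{180} \gamma_{2} - \frac{2357}{240} \gamma_{3} + \frac{779}{180} \gamma_{4} - \frac{6157}{270} \gamma_{5} + \frac{483}{40} \gamma_{123} - \frac{47}{20} \gamma_{124} - \frac{17}{5} \gamma_{125} + \frac{61}{24} \gamma_{134} - \frac{1037}{40} \gamma_{135} + \frac{1037}{180} \gamma_{145} + \frac{43}{60} \gamma_{234} - \frac{57}{10} \gamma_{235} + \frac{59}{45} \gamma_{245} + \frac{61}{180} \gamma_{345}


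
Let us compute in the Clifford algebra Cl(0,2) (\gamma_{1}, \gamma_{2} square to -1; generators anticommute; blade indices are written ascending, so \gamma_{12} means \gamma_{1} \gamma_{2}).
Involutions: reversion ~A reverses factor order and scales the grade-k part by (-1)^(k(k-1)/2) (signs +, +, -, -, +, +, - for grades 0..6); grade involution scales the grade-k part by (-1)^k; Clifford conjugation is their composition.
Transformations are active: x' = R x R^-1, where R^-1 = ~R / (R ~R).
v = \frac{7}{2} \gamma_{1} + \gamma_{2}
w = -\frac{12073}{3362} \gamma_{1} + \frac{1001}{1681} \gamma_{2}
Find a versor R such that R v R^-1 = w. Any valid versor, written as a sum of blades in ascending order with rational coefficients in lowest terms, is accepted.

Equal squares first: v^2 = w^2 = -\frac{53}{4}. Then v + w = -\frac{153}{1681} \gamma_{1} + \frac{2682}{1681} \gamma_{2} is a versor taking v to w, provided it is invertible.
Answer: -\frac{153}{1681} \gamma_{1} + \frac{2682}{1681} \gamma_{2}


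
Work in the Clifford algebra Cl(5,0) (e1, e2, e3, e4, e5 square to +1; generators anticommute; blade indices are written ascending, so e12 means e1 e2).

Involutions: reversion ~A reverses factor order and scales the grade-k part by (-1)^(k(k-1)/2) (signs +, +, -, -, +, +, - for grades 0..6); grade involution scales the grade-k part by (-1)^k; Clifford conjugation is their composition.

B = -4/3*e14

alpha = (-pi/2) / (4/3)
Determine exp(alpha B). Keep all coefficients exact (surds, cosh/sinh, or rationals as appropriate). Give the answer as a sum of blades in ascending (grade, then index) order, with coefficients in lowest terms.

B^2 = (-4/3)^2*(e14)^2 = 16/9*(-1) = -16/9 (a basis 2-blade squares to minus the product of its generators' squares).
B^2 = -16/9 — B^2 < 0, so the exponential closes trigonometrically: l = 4/3, alpha*l = -pi/2, so exp(alpha B) = cos(-pi/2) + (sin(-pi/2)/(4/3))*B = 0 + (-3/4)*B.
Answer: e14


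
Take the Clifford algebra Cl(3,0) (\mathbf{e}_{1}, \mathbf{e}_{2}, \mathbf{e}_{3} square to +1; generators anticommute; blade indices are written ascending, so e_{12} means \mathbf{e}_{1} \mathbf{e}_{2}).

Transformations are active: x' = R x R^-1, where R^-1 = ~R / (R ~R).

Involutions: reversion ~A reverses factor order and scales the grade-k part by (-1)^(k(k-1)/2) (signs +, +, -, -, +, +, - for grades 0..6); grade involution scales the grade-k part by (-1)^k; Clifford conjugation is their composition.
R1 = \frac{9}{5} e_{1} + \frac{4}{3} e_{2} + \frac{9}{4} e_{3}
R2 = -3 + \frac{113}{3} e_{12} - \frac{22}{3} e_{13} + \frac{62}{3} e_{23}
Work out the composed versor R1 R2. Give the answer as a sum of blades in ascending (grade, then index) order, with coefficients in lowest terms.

Distribute over the terms of R1 (each basis-blade product reordered to ascending indices, repeated generators contracted through their squares):
(\frac{9}{5} e_{1}) R2 = -\frac{27}{5} e_{1} + \frac{339}{5} e_{2} - \frac{66}{5} e_{3} + \frac{186}{5} e_{123}
(\frac{4}{3} e_{2}) R2 = -\frac{452}{9} e_{1} - 4 e_{2} + \frac{248}{9} e_{3} + \frac{88}{9} e_{123}
(\frac{9}{4} e_{3}) R2 = \frac{33}{2} e_{1} - \frac{93}{2} e_{2} - \frac{27}{4} e_{3} + \frac{339}{4} e_{123}
Summing the partial products and collecting blades:
Answer: -\frac{3521}{90} e_{1} + \frac{173}{10} e_{2} + \frac{1369}{180} e_{3} + \frac{23711}{180} e_{123}


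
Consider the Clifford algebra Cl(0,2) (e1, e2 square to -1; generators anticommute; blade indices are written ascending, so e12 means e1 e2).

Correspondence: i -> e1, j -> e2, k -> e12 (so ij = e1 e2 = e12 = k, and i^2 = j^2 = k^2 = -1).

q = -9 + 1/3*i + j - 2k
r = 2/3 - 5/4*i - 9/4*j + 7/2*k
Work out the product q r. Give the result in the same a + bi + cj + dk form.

In blades: q = -9 + 1/3*e1 + e2 - 2*e12, r = 2/3 - 5/4*e1 - 9/4*e2 + 7/2*e12.
Distribute q over r term by term (generator squares from the signature, products reordered to ascending indices): (-9)*r = -6 + 45/4*e1 + 81/4*e2 - 63/2*e12; (1/3*e1)*r = 5/12 + 2/9*e1 - 7/6*e2 - 3/4*e12; (e2)*r = 9/4 + 7/2*e1 + 2/3*e2 + 5/4*e12; (-2*e12)*r = 7 - 9/2*e1 + 5/2*e2 - 4/3*e12.
Sum: 11/3 + 377/36*e1 + 89/4*e2 - 97/3*e12; translating back through the correspondence:
Answer: 11/3 + 377/36*i + 89/4*j - 97/3*k


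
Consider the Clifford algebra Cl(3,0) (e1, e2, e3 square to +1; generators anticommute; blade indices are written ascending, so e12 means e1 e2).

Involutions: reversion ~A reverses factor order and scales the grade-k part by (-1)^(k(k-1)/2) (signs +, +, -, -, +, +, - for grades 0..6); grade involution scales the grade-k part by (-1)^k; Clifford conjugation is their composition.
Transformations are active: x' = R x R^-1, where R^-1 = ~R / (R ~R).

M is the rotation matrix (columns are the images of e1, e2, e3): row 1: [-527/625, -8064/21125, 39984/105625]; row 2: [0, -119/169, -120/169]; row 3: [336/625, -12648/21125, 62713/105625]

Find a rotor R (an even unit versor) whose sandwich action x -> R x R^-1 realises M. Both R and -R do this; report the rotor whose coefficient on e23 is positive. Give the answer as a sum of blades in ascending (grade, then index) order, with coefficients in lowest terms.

Method: write R = a + b12*e12 + b13*e13 + b23*e23 with a^2 + b12^2 + b13^2 + b23^2 = 1 (so R^-1 = ~R). Expanding the columns R e_j ~R gives tr M = 4a^2 - 1 and, from the antisymmetric part, M21 - M12 = -4a*b12, M13 - M31 = 4a*b13, M32 - M23 = -4a*b23.
Here tr M = -4029/4225, so a^2 = (1 + tr M)/4 = 49/4225 and a = ±7/65. Taking a = 7/65: M21 - M12 = 8064/21125, M13 - M31 = -672/4225, M32 - M23 = 2352/21125, giving b12 = -288/325, b13 = -24/65, b23 = -84/325, i.e. R = 7/65 - 288/325*e12 - 24/65*e13 - 84/325*e23.
Its e23 coefficient is negative, so report the other preimage -R.
Answer: -7/65 + 288/325*e12 + 24/65*e13 + 84/325*e23. Key observation: the double cover Spin(3) -> SO(3) sends R and -R to the same matrix (trace -4029/4225 here), so the stated sign of the e23 coefficient is what selects one sheet.


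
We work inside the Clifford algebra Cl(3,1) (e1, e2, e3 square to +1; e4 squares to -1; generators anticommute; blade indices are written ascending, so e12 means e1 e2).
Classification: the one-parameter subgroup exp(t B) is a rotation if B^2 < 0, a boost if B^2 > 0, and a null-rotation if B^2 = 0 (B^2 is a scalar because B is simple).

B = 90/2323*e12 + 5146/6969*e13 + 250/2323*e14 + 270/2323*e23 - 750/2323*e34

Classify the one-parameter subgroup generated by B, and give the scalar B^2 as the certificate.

B^2 term by term: the squares give (90/2323)^2*(e12)^2 + (5146/6969)^2*(e13)^2 + (250/2323)^2*(e14)^2 + (270/2323)^2*(e23)^2 + (-750/2323)^2*(e34)^2 = 8100/5396329*(-1) + 26481316/48566961*(-1) + 62500/5396329*(+1) + 72900/5396329*(-1) + 562500/5396329*(+1) = -4/9 (each basis 2-blade squares to minus the product of its generators' squares); cross terms between blades sharing an index anticommute and cancel; the commuting (index-disjoint) pairs give grade-4 terms 2*c*c'*(blade product), which cancel blade by blade — e1234: -135000/5396329 + 135000/5396329 = 0 — confirming B is simple. So B^2 = -4/9.
Answer: rotation, certificate B^2 = -4/9. Why this suffices: the scalar -4/9 survives any versor conjugation, so its sign alone determines the class however B is presented.
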